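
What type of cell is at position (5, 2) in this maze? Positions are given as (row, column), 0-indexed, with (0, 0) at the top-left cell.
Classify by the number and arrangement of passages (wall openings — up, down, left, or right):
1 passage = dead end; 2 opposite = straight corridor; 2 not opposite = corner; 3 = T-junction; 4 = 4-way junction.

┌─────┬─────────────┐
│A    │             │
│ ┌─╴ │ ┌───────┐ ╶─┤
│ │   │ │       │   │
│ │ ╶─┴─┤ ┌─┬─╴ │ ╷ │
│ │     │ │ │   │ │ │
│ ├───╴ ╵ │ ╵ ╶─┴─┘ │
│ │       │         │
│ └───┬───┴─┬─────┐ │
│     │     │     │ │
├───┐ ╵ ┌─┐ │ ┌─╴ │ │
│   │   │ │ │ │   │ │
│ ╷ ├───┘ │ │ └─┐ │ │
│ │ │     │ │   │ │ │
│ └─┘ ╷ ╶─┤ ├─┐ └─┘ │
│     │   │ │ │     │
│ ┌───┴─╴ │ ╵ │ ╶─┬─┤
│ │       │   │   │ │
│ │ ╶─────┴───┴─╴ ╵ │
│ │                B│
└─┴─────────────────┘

Checking cell at (5, 2):
Number of passages: 2
Cell type: corner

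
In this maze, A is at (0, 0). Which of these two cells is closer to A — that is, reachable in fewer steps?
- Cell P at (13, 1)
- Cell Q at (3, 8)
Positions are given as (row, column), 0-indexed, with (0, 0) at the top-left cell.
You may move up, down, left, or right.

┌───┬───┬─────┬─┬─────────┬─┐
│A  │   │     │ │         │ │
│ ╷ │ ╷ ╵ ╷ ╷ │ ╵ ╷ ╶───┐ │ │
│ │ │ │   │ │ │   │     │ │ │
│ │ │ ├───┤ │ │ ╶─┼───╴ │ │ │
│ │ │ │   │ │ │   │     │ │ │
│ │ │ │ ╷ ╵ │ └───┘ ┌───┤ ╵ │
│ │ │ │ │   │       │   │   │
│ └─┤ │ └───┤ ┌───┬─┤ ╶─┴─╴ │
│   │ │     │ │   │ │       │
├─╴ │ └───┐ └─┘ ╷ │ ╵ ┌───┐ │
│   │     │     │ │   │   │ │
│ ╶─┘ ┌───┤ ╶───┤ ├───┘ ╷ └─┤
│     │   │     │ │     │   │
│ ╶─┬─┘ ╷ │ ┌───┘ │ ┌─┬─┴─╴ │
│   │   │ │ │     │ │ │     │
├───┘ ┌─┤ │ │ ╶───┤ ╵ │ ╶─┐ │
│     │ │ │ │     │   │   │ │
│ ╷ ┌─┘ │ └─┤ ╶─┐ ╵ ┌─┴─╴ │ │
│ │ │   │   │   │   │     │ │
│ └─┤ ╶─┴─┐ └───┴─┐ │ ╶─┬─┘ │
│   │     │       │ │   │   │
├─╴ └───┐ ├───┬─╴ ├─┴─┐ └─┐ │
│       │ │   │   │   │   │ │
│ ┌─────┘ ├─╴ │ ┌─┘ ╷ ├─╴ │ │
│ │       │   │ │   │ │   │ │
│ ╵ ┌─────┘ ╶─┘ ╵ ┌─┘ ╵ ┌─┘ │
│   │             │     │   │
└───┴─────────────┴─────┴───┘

Shortest path A → P at (13, 1): 104 steps
Shortest path A → Q at (3, 8): 27 steps

Q is closer (27 steps vs 104 steps).

Path to P:

┌───┬───┬─────┬─┬─────────┬─┐
│A  │↱ ↓│↱ ↓  │ │         │ │
│ ╷ │ ╷ ╵ ╷ ╷ │ ╵ ╷ ╶───┐ │ │
│↓│ │↑│↳ ↑│↓│ │   │     │ │ │
│ │ │ ├───┤ │ │ ╶─┼───╴ │ │ │
│↓│ │↑│↓ ↰│↓│ │   │     │ │ │
│ │ │ │ ╷ ╵ │ └───┘ ┌───┤ ╵ │
│↓│ │↑│↓│↑ ↲│       │   │   │
│ └─┤ │ └───┤ ┌───┬─┤ ╶─┴─╴ │
│↳ ↓│↑│↳ → ↓│ │↱ ↓│ │       │
├─╴ │ └───┐ └─┘ ╷ │ ╵ ┌───┐ │
│↓ ↲│↑    │↳ → ↑│↓│   │↱ ↓│ │
│ ╶─┘ ┌───┤ ╶───┤ ├───┘ ╷ └─┤
│↳ → ↑│↓ ↰│     │↓│↱ → ↑│↳ ↓│
│ ╶─┬─┘ ╷ │ ┌───┘ │ ┌─┬─┴─╴ │
│   │↓ ↲│↑│ │↓ ← ↲│↑│ │↓ ← ↲│
├───┘ ┌─┤ │ │ ╶───┤ ╵ │ ╶─┐ │
│↓ ← ↲│ │↑│ │↳ → ↓│↑  │↳ ↓│ │
│ ╷ ┌─┘ │ └─┤ ╶─┐ ╵ ┌─┴─╴ │ │
│↓│ │   │↑ ↰│   │↳ ↑│↓ ← ↲│ │
│ └─┤ ╶─┴─┐ └───┴─┐ │ ╶─┬─┘ │
│↳ ↓│     │↑ ← ← ↰│ │↳ ↓│   │
├─╴ └───┐ ├───┬─╴ ├─┴─┐ └─┐ │
│↓ ↲    │ │   │↱ ↑│↓ ↰│↳ ↓│ │
│ ┌─────┘ ├─╴ │ ┌─┘ ╷ ├─╴ │ │
│↓│       │   │↑│↓ ↲│↑│↓ ↲│ │
│ ╵ ┌─────┘ ╶─┘ ╵ ┌─┘ ╵ ┌─┘ │
│↳ P│          ↑ ↲│  ↑ ↲│   │
└───┴─────────────┴─────┴───┘

Path to Q:

┌───┬───┬─────┬─┬─────────┬─┐
│A  │↱ ↓│↱ → ↓│ │         │ │
│ ╷ │ ╷ ╵ ╷ ╷ │ ╵ ╷ ╶───┐ │ │
│↓│ │↑│↳ ↑│ │↓│   │     │ │ │
│ │ │ ├───┤ │ │ ╶─┼───╴ │ │ │
│↓│ │↑│   │ │↓│   │     │ │ │
│ │ │ │ ╷ ╵ │ └───┘ ┌───┤ ╵ │
│↓│ │↑│ │   │↳ → Q  │   │   │
│ └─┤ │ └───┤ ┌───┬─┤ ╶─┴─╴ │
│↳ ↓│↑│     │ │   │ │       │
├─╴ │ └───┐ └─┘ ╷ │ ╵ ┌───┐ │
│↓ ↲│↑    │     │ │   │   │ │
│ ╶─┘ ┌───┤ ╶───┤ ├───┘ ╷ └─┤
│↳ → ↑│   │     │ │     │   │
│ ╶─┬─┘ ╷ │ ┌───┘ │ ┌─┬─┴─╴ │
│   │   │ │ │     │ │ │     │
├───┘ ┌─┤ │ │ ╶───┤ ╵ │ ╶─┐ │
│     │ │ │ │     │   │   │ │
│ ╷ ┌─┘ │ └─┤ ╶─┐ ╵ ┌─┴─╴ │ │
│ │ │   │   │   │   │     │ │
│ └─┤ ╶─┴─┐ └───┴─┐ │ ╶─┬─┘ │
│   │     │       │ │   │   │
├─╴ └───┐ ├───┬─╴ ├─┴─┐ └─┐ │
│       │ │   │   │   │   │ │
│ ┌─────┘ ├─╴ │ ┌─┘ ╷ ├─╴ │ │
│ │       │   │ │   │ │   │ │
│ ╵ ┌─────┘ ╶─┘ ╵ ┌─┘ ╵ ┌─┘ │
│   │             │     │   │
└───┴─────────────┴─────┴───┘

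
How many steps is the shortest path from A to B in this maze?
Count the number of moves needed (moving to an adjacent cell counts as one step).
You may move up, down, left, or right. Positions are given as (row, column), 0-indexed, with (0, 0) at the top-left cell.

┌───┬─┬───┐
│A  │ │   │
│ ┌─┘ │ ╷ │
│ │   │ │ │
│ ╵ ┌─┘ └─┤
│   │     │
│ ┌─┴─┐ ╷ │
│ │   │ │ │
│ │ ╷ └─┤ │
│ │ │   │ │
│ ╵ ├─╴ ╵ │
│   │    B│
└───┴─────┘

Using BFS to find shortest path:
Start: (0, 0), End: (5, 4)
Path found:
(0,0) → (1,0) → (2,0) → (3,0) → (4,0) → (5,0) → (5,1) → (4,1) → (3,1) → (3,2) → (4,2) → (4,3) → (5,3) → (5,4)
Number of steps: 13

Solution:

┌───┬─┬───┐
│A  │ │   │
│ ┌─┘ │ ╷ │
│↓│   │ │ │
│ ╵ ┌─┘ └─┤
│↓  │     │
│ ┌─┴─┐ ╷ │
│↓│↱ ↓│ │ │
│ │ ╷ └─┤ │
│↓│↑│↳ ↓│ │
│ ╵ ├─╴ ╵ │
│↳ ↑│  ↳ B│
└───┴─────┘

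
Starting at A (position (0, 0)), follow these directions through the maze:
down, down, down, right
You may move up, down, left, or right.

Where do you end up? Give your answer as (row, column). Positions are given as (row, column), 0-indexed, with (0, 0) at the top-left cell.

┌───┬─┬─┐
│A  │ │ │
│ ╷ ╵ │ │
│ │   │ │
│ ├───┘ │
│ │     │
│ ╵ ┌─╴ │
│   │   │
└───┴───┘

Following directions step by step:
Start: (0, 0)
  down: (0, 0) → (1, 0)
  down: (1, 0) → (2, 0)
  down: (2, 0) → (3, 0)
  right: (3, 0) → (3, 1)
Final position: (3, 1)

Path taken:

┌───┬─┬─┐
│A  │ │ │
│ ╷ ╵ │ │
│↓│   │ │
│ ├───┘ │
│↓│     │
│ ╵ ┌─╴ │
│↳ B│   │
└───┴───┘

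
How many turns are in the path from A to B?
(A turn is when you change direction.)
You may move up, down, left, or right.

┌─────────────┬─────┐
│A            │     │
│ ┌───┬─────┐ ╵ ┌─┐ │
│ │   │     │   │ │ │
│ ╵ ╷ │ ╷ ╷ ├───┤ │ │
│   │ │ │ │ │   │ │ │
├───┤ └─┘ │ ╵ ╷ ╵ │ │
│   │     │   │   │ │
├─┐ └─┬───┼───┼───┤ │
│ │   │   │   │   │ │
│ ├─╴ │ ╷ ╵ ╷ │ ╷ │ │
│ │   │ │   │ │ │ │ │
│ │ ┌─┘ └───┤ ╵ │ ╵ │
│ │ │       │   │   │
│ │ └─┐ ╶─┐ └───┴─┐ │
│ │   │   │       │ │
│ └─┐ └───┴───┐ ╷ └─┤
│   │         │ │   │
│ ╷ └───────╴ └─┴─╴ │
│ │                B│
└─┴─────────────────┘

Directions: right, right, right, right, right, right, down, right, up, right, right, down, down, down, down, down, down, left, up, up, left, down, down, left, up, up, left, down, left, up, left, down, down, right, right, down, right, right, right, down, right, down
Number of turns: 23

Solution:

┌─────────────┬─────┐
│A → → → → → ↓│↱ → ↓│
│ ┌───┬─────┐ ╵ ┌─┐ │
│ │   │     │↳ ↑│ │↓│
│ ╵ ╷ │ ╷ ╷ ├───┤ │ │
│   │ │ │ │ │   │ │↓│
├───┤ └─┘ │ ╵ ╷ ╵ │ │
│   │     │   │   │↓│
├─┐ └─┬───┼───┼───┤ │
│ │   │↓ ↰│↓ ↰│↓ ↰│↓│
│ ├─╴ │ ╷ ╵ ╷ │ ╷ │ │
│ │   │↓│↑ ↲│↑│↓│↑│↓│
│ │ ┌─┘ └───┤ ╵ │ ╵ │
│ │ │  ↳ → ↓│↑ ↲│↑ ↲│
│ │ └─┐ ╶─┐ └───┴─┐ │
│ │   │   │↳ → → ↓│ │
│ └─┐ └───┴───┐ ╷ └─┤
│   │         │ │↳ ↓│
│ ╷ └───────╴ └─┴─╴ │
│ │                B│
└─┴─────────────────┘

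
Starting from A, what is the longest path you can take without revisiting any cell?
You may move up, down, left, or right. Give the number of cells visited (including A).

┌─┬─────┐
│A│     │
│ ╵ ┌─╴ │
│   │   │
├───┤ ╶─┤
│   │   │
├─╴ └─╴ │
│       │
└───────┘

Finding longest simple path using DFS:
Start: (0, 0)
Longest path visits 15 cells
Path: A → down → right → up → right → right → down → left → down → right → down → left → left → up → left

Solution:

┌─┬─────┐
│A│↱ → ↓│
│ ╵ ┌─╴ │
│↳ ↑│↓ ↲│
├───┤ ╶─┤
│B ↰│↳ ↓│
├─╴ └─╴ │
│  ↑ ← ↲│
└───────┘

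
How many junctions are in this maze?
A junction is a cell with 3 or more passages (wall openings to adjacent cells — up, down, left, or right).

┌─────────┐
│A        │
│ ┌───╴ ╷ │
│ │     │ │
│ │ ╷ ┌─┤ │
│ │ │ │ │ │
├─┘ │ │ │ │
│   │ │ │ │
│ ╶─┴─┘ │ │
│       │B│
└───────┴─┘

Checking each cell for number of passages:

Junctions found (3+ passages):
  (0, 3): 3 passages
  (1, 2): 3 passages
Total junctions: 2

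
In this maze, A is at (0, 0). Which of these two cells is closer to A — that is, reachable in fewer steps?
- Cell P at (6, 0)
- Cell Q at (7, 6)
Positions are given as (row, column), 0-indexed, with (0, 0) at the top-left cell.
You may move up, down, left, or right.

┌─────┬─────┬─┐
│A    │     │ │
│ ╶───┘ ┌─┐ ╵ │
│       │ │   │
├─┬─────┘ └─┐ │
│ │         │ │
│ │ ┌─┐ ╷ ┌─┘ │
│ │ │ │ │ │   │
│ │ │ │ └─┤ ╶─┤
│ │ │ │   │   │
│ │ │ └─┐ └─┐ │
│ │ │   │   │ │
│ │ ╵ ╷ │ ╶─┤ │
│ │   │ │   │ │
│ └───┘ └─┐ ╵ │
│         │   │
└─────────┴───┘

Shortest path A → P at (6, 0): 40 steps
Shortest path A → Q at (7, 6): 17 steps

Q is closer (17 steps vs 40 steps).

Path to P:

┌─────┬─────┬─┐
│A    │↱ → ↓│ │
│ ╶───┘ ┌─┐ ╵ │
│↳ → → ↑│ │↳ ↓│
├─┬─────┘ └─┐ │
│ │↓ ← ↰    │↓│
│ │ ┌─┐ ╷ ┌─┘ │
│ │↓│ │↑│ │↓ ↲│
│ │ │ │ └─┤ ╶─┤
│ │↓│ │↑ ↰│↳ ↓│
│ │ │ └─┐ └─┐ │
│ │↓│↱ ↓│↑  │↓│
│ │ ╵ ╷ │ ╶─┤ │
│P│↳ ↑│↓│↑ ↰│↓│
│ └───┘ └─┐ ╵ │
│↑ ← ← ↲  │↑ ↲│
└─────────┴───┘

Path to Q:

┌─────┬─────┬─┐
│A    │↱ → ↓│ │
│ ╶───┘ ┌─┐ ╵ │
│↳ → → ↑│ │↳ ↓│
├─┬─────┘ └─┐ │
│ │         │↓│
│ │ ┌─┐ ╷ ┌─┘ │
│ │ │ │ │ │↓ ↲│
│ │ │ │ └─┤ ╶─┤
│ │ │ │   │↳ ↓│
│ │ │ └─┐ └─┐ │
│ │ │   │   │↓│
│ │ ╵ ╷ │ ╶─┤ │
│ │   │ │   │↓│
│ └───┘ └─┐ ╵ │
│         │  Q│
└─────────┴───┘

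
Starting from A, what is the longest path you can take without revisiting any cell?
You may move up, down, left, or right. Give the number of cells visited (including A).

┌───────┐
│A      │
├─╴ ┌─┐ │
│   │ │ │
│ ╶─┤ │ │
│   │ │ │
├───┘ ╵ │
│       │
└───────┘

Finding longest simple path using DFS:
Start: (0, 0)
Longest path visits 10 cells
Path: A → right → right → right → down → down → down → left → up → up

Solution:

┌───────┐
│A → → ↓│
├─╴ ┌─┐ │
│   │B│↓│
│ ╶─┤ │ │
│   │↑│↓│
├───┘ ╵ │
│    ↑ ↲│
└───────┘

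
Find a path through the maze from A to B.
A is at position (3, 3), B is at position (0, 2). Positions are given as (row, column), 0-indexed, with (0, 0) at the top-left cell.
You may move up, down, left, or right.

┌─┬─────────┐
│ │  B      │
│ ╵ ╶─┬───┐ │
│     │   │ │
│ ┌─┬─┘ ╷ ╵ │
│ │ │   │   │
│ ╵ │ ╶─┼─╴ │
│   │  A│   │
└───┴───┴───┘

Finding the shortest path from (3, 3) to (0, 2):
Path length: 12 steps
Directions: left → up → right → up → right → down → right → up → up → left → left → left

Solution:

┌─┬─────────┐
│ │  B ← ← ↰│
│ ╵ ╶─┬───┐ │
│     │↱ ↓│↑│
│ ┌─┬─┘ ╷ ╵ │
│ │ │↱ ↑│↳ ↑│
│ ╵ │ ╶─┼─╴ │
│   │↑ A│   │
└───┴───┴───┘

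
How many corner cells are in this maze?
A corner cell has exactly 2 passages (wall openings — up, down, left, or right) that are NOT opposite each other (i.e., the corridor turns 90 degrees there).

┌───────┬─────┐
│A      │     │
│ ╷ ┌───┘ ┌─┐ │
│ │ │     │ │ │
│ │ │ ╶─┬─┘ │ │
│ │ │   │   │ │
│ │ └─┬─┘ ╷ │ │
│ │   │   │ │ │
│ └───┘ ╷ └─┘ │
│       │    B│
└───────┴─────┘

Counting corner cells (2 non-opposite passages):
Total corners: 13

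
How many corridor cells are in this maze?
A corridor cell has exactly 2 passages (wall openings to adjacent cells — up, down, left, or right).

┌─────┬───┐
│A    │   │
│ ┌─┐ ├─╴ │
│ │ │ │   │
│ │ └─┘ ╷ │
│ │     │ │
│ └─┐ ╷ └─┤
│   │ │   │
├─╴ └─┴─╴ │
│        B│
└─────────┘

Counting cells with exactly 2 passages:
Total corridor cells: 15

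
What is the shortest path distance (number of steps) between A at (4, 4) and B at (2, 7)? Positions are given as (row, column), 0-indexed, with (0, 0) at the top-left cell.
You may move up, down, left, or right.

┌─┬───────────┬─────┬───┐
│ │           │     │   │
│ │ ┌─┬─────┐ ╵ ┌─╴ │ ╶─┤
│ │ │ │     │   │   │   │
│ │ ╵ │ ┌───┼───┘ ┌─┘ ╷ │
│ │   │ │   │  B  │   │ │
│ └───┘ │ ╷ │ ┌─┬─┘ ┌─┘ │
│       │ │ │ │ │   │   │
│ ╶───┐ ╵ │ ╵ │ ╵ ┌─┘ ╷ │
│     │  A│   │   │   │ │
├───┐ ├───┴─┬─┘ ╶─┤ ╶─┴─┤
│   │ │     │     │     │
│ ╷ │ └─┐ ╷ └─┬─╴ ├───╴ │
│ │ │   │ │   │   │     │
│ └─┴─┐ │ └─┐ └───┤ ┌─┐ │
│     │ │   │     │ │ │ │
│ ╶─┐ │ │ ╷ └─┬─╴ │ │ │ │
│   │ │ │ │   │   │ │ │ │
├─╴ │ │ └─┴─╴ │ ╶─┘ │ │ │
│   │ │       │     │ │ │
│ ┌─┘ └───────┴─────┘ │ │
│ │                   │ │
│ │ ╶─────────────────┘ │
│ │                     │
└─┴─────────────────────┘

Finding path from (4, 4) to (2, 7):
Path: (4,4) → (3,4) → (2,4) → (2,5) → (3,5) → (4,5) → (4,6) → (3,6) → (2,6) → (2,7)
Distance: 9 steps

Solution:

┌─┬───────────┬─────┬───┐
│ │           │     │   │
│ │ ┌─┬─────┐ ╵ ┌─╴ │ ╶─┤
│ │ │ │     │   │   │   │
│ │ ╵ │ ┌───┼───┘ ┌─┘ ╷ │
│ │   │ │↱ ↓│↱ B  │   │ │
│ └───┘ │ ╷ │ ┌─┬─┘ ┌─┘ │
│       │↑│↓│↑│ │   │   │
│ ╶───┐ ╵ │ ╵ │ ╵ ┌─┘ ╷ │
│     │  A│↳ ↑│   │   │ │
├───┐ ├───┴─┬─┘ ╶─┤ ╶─┴─┤
│   │ │     │     │     │
│ ╷ │ └─┐ ╷ └─┬─╴ ├───╴ │
│ │ │   │ │   │   │     │
│ └─┴─┐ │ └─┐ └───┤ ┌─┐ │
│     │ │   │     │ │ │ │
│ ╶─┐ │ │ ╷ └─┬─╴ │ │ │ │
│   │ │ │ │   │   │ │ │ │
├─╴ │ │ └─┴─╴ │ ╶─┘ │ │ │
│   │ │       │     │ │ │
│ ┌─┘ └───────┴─────┘ │ │
│ │                   │ │
│ │ ╶─────────────────┘ │
│ │                     │
└─┴─────────────────────┘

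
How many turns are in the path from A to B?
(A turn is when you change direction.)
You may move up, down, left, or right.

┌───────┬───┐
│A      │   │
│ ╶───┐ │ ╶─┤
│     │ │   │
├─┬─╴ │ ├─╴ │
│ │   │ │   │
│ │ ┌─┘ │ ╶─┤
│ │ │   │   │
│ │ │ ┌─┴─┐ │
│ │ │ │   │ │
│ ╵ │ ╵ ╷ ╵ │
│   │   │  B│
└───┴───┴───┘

Directions: right, right, right, down, down, down, left, down, down, right, up, right, down, right
Number of turns: 8

Solution:

┌───────┬───┐
│A → → ↓│   │
│ ╶───┐ │ ╶─┤
│     │↓│   │
├─┬─╴ │ ├─╴ │
│ │   │↓│   │
│ │ ┌─┘ │ ╶─┤
│ │ │↓ ↲│   │
│ │ │ ┌─┴─┐ │
│ │ │↓│↱ ↓│ │
│ ╵ │ ╵ ╷ ╵ │
│   │↳ ↑│↳ B│
└───┴───┴───┘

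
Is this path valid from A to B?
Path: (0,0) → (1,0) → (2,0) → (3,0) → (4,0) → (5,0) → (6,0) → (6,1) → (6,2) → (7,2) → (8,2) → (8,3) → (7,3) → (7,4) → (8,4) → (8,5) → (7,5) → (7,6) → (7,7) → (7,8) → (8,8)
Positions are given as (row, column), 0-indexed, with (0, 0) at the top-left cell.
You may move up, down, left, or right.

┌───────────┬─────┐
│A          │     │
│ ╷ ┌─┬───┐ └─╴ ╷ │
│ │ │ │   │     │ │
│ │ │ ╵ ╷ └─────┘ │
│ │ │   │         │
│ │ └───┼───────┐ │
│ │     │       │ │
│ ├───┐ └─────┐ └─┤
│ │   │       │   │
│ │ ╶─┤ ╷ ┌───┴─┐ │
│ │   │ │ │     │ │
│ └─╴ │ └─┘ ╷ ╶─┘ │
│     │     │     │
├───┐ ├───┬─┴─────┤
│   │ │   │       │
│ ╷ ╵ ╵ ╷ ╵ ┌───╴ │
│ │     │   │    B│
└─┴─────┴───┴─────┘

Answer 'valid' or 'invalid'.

Checking path validity:
Result: All consecutive moves are passable.

valid

Correct solution:

┌───────────┬─────┐
│A          │     │
│ ╷ ┌─┬───┐ └─╴ ╷ │
│↓│ │ │   │     │ │
│ │ │ ╵ ╷ └─────┘ │
│↓│ │   │         │
│ │ └───┼───────┐ │
│↓│     │       │ │
│ ├───┐ └─────┐ └─┤
│↓│   │       │   │
│ │ ╶─┤ ╷ ┌───┴─┐ │
│↓│   │ │ │     │ │
│ └─╴ │ └─┘ ╷ ╶─┘ │
│↳ → ↓│     │     │
├───┐ ├───┬─┴─────┤
│   │↓│↱ ↓│↱ → → ↓│
│ ╷ ╵ ╵ ╷ ╵ ┌───╴ │
│ │  ↳ ↑│↳ ↑│    B│
└─┴─────┴───┴─────┘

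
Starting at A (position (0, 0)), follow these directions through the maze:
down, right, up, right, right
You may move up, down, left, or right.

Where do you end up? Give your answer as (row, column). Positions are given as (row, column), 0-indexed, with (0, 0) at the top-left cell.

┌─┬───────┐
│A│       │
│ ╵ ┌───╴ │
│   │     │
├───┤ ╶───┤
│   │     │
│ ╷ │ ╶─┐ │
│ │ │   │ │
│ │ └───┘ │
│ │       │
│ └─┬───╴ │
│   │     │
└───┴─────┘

Following directions step by step:
Start: (0, 0)
  down: (0, 0) → (1, 0)
  right: (1, 0) → (1, 1)
  up: (1, 1) → (0, 1)
  right: (0, 1) → (0, 2)
  right: (0, 2) → (0, 3)
Final position: (0, 3)

Path taken:

┌─┬───────┐
│A│↱ → B  │
│ ╵ ┌───╴ │
│↳ ↑│     │
├───┤ ╶───┤
│   │     │
│ ╷ │ ╶─┐ │
│ │ │   │ │
│ │ └───┘ │
│ │       │
│ └─┬───╴ │
│   │     │
└───┴─────┘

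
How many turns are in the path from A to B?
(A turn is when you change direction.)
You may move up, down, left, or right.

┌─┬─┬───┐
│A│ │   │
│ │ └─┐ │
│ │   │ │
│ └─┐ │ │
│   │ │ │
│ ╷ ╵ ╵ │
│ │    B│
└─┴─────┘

Directions: down, down, right, down, right, right
Number of turns: 3

Solution:

┌─┬─┬───┐
│A│ │   │
│ │ └─┐ │
│↓│   │ │
│ └─┐ │ │
│↳ ↓│ │ │
│ ╷ ╵ ╵ │
│ │↳ → B│
└─┴─────┘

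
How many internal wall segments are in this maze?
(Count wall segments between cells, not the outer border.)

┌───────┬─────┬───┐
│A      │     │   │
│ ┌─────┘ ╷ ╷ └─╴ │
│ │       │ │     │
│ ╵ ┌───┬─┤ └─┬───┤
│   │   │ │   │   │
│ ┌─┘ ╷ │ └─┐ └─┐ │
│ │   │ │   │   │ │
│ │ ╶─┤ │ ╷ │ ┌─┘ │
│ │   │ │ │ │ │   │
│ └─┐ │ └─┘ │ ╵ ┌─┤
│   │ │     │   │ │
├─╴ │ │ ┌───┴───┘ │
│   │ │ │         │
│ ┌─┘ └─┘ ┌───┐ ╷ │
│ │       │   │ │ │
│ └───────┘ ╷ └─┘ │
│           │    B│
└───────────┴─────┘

Counting internal wall segments:
Total internal walls: 64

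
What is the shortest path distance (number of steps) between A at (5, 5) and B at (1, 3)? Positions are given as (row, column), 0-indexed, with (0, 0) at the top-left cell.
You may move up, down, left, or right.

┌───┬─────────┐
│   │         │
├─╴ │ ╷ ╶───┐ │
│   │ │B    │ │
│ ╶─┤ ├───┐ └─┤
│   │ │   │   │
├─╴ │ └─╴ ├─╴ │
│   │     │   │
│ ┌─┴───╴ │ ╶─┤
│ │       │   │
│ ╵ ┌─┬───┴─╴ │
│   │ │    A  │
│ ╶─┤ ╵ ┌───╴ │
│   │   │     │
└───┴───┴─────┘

Finding path from (5, 5) to (1, 3):
Path: (5,5) → (5,6) → (4,6) → (4,5) → (3,5) → (3,6) → (2,6) → (2,5) → (1,5) → (1,4) → (1,3)
Distance: 10 steps

Solution:

┌───┬─────────┐
│   │         │
├─╴ │ ╷ ╶───┐ │
│   │ │B ← ↰│ │
│ ╶─┤ ├───┐ └─┤
│   │ │   │↑ ↰│
├─╴ │ └─╴ ├─╴ │
│   │     │↱ ↑│
│ ┌─┴───╴ │ ╶─┤
│ │       │↑ ↰│
│ ╵ ┌─┬───┴─╴ │
│   │ │    A ↑│
│ ╶─┤ ╵ ┌───╴ │
│   │   │     │
└───┴───┴─────┘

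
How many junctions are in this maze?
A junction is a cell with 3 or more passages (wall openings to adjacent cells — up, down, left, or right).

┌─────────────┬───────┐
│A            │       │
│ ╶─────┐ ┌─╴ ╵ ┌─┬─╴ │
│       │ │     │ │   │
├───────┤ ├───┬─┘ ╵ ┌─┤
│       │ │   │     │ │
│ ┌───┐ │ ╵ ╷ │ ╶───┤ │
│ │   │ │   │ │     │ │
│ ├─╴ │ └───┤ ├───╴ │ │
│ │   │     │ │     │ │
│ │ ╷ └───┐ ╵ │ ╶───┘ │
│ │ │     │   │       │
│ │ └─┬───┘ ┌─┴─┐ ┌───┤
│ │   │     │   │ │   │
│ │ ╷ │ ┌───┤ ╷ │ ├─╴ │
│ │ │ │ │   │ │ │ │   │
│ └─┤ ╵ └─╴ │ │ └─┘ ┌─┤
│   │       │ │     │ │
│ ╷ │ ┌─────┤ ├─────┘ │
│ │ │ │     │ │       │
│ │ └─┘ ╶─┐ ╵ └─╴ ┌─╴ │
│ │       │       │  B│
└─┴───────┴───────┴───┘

Checking each cell for number of passages:

Junctions found (3+ passages):
  (0, 4): 3 passages
  (1, 6): 3 passages
  (2, 8): 3 passages
  (4, 2): 3 passages
  (5, 5): 3 passages
  (5, 8): 3 passages
  (6, 1): 3 passages
  (8, 0): 3 passages
  (8, 2): 3 passages
  (8, 3): 3 passages
  (9, 8): 3 passages
  (9, 10): 3 passages
  (10, 3): 3 passages
  (10, 6): 3 passages
Total junctions: 14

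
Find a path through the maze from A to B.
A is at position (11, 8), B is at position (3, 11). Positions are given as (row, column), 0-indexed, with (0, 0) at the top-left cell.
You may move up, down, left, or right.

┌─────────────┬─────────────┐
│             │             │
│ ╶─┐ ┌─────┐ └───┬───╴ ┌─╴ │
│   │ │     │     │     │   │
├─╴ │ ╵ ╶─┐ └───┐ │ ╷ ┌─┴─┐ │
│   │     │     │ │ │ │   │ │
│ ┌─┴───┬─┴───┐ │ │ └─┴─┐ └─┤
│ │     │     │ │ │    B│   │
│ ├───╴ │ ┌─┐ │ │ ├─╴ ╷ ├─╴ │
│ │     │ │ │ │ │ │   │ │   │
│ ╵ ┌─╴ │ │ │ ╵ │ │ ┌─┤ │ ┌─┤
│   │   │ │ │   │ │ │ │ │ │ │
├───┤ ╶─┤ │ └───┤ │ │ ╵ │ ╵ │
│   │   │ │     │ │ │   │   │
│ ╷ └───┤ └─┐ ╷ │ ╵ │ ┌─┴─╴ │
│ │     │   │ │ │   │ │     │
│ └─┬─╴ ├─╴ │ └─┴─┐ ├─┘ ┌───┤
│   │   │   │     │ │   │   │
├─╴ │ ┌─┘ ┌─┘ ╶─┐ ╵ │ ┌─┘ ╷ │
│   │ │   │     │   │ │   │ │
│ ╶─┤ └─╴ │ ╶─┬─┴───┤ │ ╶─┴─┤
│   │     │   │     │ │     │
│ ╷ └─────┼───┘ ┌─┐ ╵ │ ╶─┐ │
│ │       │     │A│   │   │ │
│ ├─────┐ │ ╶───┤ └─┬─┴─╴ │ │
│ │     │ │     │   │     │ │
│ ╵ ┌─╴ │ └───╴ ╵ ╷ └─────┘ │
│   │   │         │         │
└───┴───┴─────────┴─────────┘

Finding the shortest path from (11, 8) to (3, 11):
Path length: 75 steps
Directions: down → down → left → left → left → left → up → up → left → left → left → up → left → up → right → up → left → up → up → right → down → right → right → down → left → down → down → right → right → up → up → right → up → left → up → up → up → up → right → right → down → down → right → up → up → up → left → left → up → left → left → down → left → up → up → right → right → right → right → down → right → right → down → down → down → down → down → down → right → up → up → up → right → up → right

Solution:

┌─────────────┬─────────────┐
│    ↱ → → → ↓│             │
│ ╶─┐ ┌─────┐ └───┬───╴ ┌─╴ │
│   │↑│↓ ← ↰│↳ → ↓│     │   │
├─╴ │ ╵ ╶─┐ └───┐ │ ╷ ┌─┴─┐ │
│   │↑ ↲  │↑ ← ↰│↓│ │ │   │ │
│ ┌─┴───┬─┴───┐ │ │ └─┴─┐ └─┤
│ │     │↱ → ↓│↑│↓│  ↱ B│   │
│ ├───╴ │ ┌─┐ │ │ ├─╴ ╷ ├─╴ │
│ │     │↑│ │↓│↑│↓│↱ ↑│ │   │
│ ╵ ┌─╴ │ │ │ ╵ │ │ ┌─┤ │ ┌─┤
│   │   │↑│ │↳ ↑│↓│↑│ │ │ │ │
├───┤ ╶─┤ │ └───┤ │ │ ╵ │ ╵ │
│↱ ↓│   │↑│     │↓│↑│   │   │
│ ╷ └───┤ └─┐ ╷ │ ╵ │ ┌─┴─╴ │
│↑│↳ → ↓│↑ ↰│ │ │↳ ↑│ │     │
│ └─┬─╴ ├─╴ │ └─┴─┐ ├─┘ ┌───┤
│↑ ↰│↓ ↲│↱ ↑│     │ │   │   │
├─╴ │ ┌─┘ ┌─┘ ╶─┐ ╵ │ ┌─┘ ╷ │
│↱ ↑│↓│  ↑│     │   │ │   │ │
│ ╶─┤ └─╴ │ ╶─┬─┴───┤ │ ╶─┴─┤
│↑ ↰│↳ → ↑│   │     │ │     │
│ ╷ └─────┼───┘ ┌─┐ ╵ │ ╶─┐ │
│ │↑ ← ← ↰│     │A│   │   │ │
│ ├─────┐ │ ╶───┤ └─┬─┴─╴ │ │
│ │     │↑│     │↓  │     │ │
│ ╵ ┌─╴ │ └───╴ ╵ ╷ └─────┘ │
│   │   │↑ ← ← ← ↲│         │
└───┴───┴─────────┴─────────┘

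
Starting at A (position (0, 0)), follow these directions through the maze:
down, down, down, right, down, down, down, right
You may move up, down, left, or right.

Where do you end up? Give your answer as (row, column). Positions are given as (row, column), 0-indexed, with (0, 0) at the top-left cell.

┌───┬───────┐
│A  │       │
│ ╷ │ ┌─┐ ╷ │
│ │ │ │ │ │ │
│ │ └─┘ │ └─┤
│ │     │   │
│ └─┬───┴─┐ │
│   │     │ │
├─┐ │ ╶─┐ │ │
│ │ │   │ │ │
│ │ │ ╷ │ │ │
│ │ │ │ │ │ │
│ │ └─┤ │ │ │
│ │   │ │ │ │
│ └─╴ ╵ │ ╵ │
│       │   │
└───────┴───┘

Following directions step by step:
Start: (0, 0)
  down: (0, 0) → (1, 0)
  down: (1, 0) → (2, 0)
  down: (2, 0) → (3, 0)
  right: (3, 0) → (3, 1)
  down: (3, 1) → (4, 1)
  down: (4, 1) → (5, 1)
  down: (5, 1) → (6, 1)
  right: (6, 1) → (6, 2)
Final position: (6, 2)

Path taken:

┌───┬───────┐
│A  │       │
│ ╷ │ ┌─┐ ╷ │
│↓│ │ │ │ │ │
│ │ └─┘ │ └─┤
│↓│     │   │
│ └─┬───┴─┐ │
│↳ ↓│     │ │
├─┐ │ ╶─┐ │ │
│ │↓│   │ │ │
│ │ │ ╷ │ │ │
│ │↓│ │ │ │ │
│ │ └─┤ │ │ │
│ │↳ B│ │ │ │
│ └─╴ ╵ │ ╵ │
│       │   │
└───────┴───┘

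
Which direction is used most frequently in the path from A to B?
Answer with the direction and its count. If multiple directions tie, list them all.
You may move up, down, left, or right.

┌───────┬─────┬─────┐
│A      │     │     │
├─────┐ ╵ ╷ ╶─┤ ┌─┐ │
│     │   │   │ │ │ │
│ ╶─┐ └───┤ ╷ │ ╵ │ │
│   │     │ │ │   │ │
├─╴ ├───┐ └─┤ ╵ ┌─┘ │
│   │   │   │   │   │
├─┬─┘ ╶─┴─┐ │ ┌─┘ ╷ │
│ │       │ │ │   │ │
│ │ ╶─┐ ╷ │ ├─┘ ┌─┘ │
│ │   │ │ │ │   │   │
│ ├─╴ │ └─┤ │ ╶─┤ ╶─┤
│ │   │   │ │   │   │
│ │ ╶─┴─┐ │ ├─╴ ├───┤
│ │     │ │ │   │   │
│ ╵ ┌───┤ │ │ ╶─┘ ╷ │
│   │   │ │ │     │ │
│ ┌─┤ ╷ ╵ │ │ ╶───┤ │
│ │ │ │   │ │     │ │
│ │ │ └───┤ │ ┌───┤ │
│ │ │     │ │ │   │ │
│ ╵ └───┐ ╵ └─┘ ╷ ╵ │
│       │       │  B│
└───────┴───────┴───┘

Directions: right, right, right, down, right, up, right, down, right, down, down, right, up, up, up, right, right, down, down, down, left, down, left, down, left, down, right, down, left, down, right, right, up, right, down, down, down, down
Counts: {'right': 13, 'down': 16, 'up': 5, 'left': 4}
Most common: down (16 times)

Solution:

┌───────┬─────┬─────┐
│A → → ↓│↱ ↓  │↱ → ↓│
├─────┐ ╵ ╷ ╶─┤ ┌─┐ │
│     │↳ ↑│↳ ↓│↑│ │↓│
│ ╶─┐ └───┤ ╷ │ ╵ │ │
│   │     │ │↓│↑  │↓│
├─╴ ├───┐ └─┤ ╵ ┌─┘ │
│   │   │   │↳ ↑│↓ ↲│
├─┬─┘ ╶─┴─┐ │ ┌─┘ ╷ │
│ │       │ │ │↓ ↲│ │
│ │ ╶─┐ ╷ │ ├─┘ ┌─┘ │
│ │   │ │ │ │↓ ↲│   │
│ ├─╴ │ └─┤ │ ╶─┤ ╶─┤
│ │   │   │ │↳ ↓│   │
│ │ ╶─┴─┐ │ ├─╴ ├───┤
│ │     │ │ │↓ ↲│↱ ↓│
│ ╵ ┌───┤ │ │ ╶─┘ ╷ │
│   │   │ │ │↳ → ↑│↓│
│ ┌─┤ ╷ ╵ │ │ ╶───┤ │
│ │ │ │   │ │     │↓│
│ │ │ └───┤ │ ┌───┤ │
│ │ │     │ │ │   │↓│
│ ╵ └───┐ ╵ └─┘ ╷ ╵ │
│       │       │  B│
└───────┴───────┴───┘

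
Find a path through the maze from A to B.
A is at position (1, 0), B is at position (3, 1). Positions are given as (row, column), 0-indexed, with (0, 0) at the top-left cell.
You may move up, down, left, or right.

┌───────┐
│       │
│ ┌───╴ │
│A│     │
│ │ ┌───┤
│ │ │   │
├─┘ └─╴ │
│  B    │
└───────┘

Finding the shortest path from (1, 0) to (3, 1):
Path length: 9 steps
Directions: up → right → right → right → down → left → left → down → down

Solution:

┌───────┐
│↱ → → ↓│
│ ┌───╴ │
│A│↓ ← ↲│
│ │ ┌───┤
│ │↓│   │
├─┘ └─╴ │
│  B    │
└───────┘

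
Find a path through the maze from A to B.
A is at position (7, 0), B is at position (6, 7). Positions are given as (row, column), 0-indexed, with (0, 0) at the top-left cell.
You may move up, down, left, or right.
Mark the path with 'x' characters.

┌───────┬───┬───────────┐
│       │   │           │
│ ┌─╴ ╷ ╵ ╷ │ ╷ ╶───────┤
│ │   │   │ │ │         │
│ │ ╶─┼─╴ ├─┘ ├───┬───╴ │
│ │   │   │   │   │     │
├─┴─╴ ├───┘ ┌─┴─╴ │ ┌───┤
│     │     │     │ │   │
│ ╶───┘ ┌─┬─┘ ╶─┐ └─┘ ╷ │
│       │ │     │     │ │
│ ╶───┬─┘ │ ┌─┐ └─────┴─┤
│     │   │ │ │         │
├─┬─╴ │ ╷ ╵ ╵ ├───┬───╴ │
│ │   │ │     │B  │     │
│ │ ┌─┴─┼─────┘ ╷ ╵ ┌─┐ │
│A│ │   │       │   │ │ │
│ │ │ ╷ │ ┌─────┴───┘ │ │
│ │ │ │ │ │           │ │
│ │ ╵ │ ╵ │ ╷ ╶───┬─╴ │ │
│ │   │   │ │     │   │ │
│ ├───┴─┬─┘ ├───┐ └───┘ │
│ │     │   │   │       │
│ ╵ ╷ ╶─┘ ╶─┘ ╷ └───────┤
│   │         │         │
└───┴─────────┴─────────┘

Finding the shortest path from (7, 0) to (6, 7):
Path length: 32 steps
Directions: down → down → down → down → right → up → right → down → right → right → up → right → up → up → right → down → right → right → down → right → right → right → up → up → up → up → left → left → down → left → up → left

Solution:

┌───────┬───┬───────────┐
│       │   │           │
│ ┌─╴ ╷ ╵ ╷ │ ╷ ╶───────┤
│ │   │   │ │ │         │
│ │ ╶─┼─╴ ├─┘ ├───┬───╴ │
│ │   │   │   │   │     │
├─┴─╴ ├───┘ ┌─┴─╴ │ ┌───┤
│     │     │     │ │   │
│ ╶───┘ ┌─┬─┘ ╶─┐ └─┘ ╷ │
│       │ │     │     │ │
│ ╶───┬─┘ │ ┌─┐ └─────┴─┤
│     │   │ │ │         │
├─┬─╴ │ ╷ ╵ ╵ ├───┬───╴ │
│ │   │ │     │B x│x x x│
│ │ ┌─┴─┼─────┘ ╷ ╵ ┌─┐ │
│A│ │   │       │x x│ │x│
│ │ │ ╷ │ ┌─────┴───┘ │ │
│x│ │ │ │ │x x        │x│
│ │ ╵ │ ╵ │ ╷ ╶───┬─╴ │ │
│x│   │   │x│x x x│   │x│
│ ├───┴─┬─┘ ├───┐ └───┘ │
│x│x x  │x x│   │x x x x│
│ ╵ ╷ ╶─┘ ╶─┘ ╷ └───────┤
│x x│x x x    │         │
└───┴─────────┴─────────┘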